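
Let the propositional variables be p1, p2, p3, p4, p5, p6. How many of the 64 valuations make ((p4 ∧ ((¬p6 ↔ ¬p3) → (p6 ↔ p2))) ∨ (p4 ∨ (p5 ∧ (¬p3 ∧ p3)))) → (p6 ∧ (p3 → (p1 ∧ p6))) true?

44

Initial set: {(((p4 ∧ ((¬p6 ↔ ¬p3) → (p6 ↔ p2))) ∨ (p4 ∨ (p5 ∧ (¬p3 ∧ p3)))) → (p6 ∧ (p3 → (p1 ∧ p6))))}.
(((p4 ∧ ((¬p6 ↔ ¬p3) → (p6 ↔ p2))) ∨ (p4 ∨ (p5 ∧ (¬p3 ∧ p3)))) → (p6 ∧ (p3 → (p1 ∧ p6)))): β-rule — branch into ¬((p4 ∧ ((¬p6 ↔ ¬p3) → (p6 ↔ p2))) ∨ (p4 ∨ (p5 ∧ (¬p3 ∧ p3))))  //  (p6 ∧ (p3 → (p1 ∧ p6))).
  branch 1 (add ¬((p4 ∧ ((¬p6 ↔ ¬p3) → (p6 ↔ p2))) ∨ (p4 ∨ (p5 ∧ (¬p3 ∧ p3))))):
    ¬((p4 ∧ ((¬p6 ↔ ¬p3) → (p6 ↔ p2))) ∨ (p4 ∨ (p5 ∧ (¬p3 ∧ p3)))): α-rule — add ¬(p4 ∧ ((¬p6 ↔ ¬p3) → (p6 ↔ p2))), ¬(p4 ∨ (p5 ∧ (¬p3 ∧ p3))).
    ¬(p4 ∨ (p5 ∧ (¬p3 ∧ p3))): α-rule — add ¬p4, ¬(p5 ∧ (¬p3 ∧ p3)).
    ¬(p4 ∧ ((¬p6 ↔ ¬p3) → (p6 ↔ p2))): β-rule — branch into ¬p4  //  ¬((¬p6 ↔ ¬p3) → (p6 ↔ p2)).
      branch 1.1 (add ¬p4):
        ¬(p5 ∧ (¬p3 ∧ p3)): β-rule — branch into ¬p5  //  ¬(¬p3 ∧ p3).
          branch 1.1.1 (add ¬p5):
            ○ open, literals {p4=0, p5=0}.
          branch 1.1.2 (add ¬(¬p3 ∧ p3)):
            ¬(¬p3 ∧ p3): β-rule — branch into ¬¬p3  //  ¬p3.
              branch 1.1.2.1 (add ¬¬p3):
                ○ open, literals {p3=1, p4=0}.
              branch 1.1.2.2 (add ¬p3):
                ○ open, literals {p3=0, p4=0}.
      branch 1.2 (add ¬((¬p6 ↔ ¬p3) → (p6 ↔ p2))):
        ¬((¬p6 ↔ ¬p3) → (p6 ↔ p2)): α-rule — add (¬p6 ↔ ¬p3), ¬(p6 ↔ p2).
        ¬(p5 ∧ (¬p3 ∧ p3)): β-rule — branch into ¬p5  //  ¬(¬p3 ∧ p3).
          branch 1.2.1 (add ¬p5):
            (¬p6 ↔ ¬p3): β-rule — branch into ¬p6, ¬p3  //  ¬¬p6, ¬¬p3.
              branch 1.2.1.1 (add ¬p6, ¬p3):
                ¬(p6 ↔ p2): β-rule — branch into p6, ¬p2  //  ¬p6, p2.
                  branch 1.2.1.1.1 (add p6, ¬p2):
                    × closes — contains both p6 and ¬p6.
                  branch 1.2.1.1.2 (add ¬p6, p2):
                    ○ open, literals {p2=1, p3=0, p4=0, p5=0, p6=0}.
              branch 1.2.1.2 (add ¬¬p6, ¬¬p3):
                ¬(p6 ↔ p2): β-rule — branch into p6, ¬p2  //  ¬p6, p2.
                  branch 1.2.1.2.1 (add p6, ¬p2):
                    ○ open, literals {p2=0, p3=1, p4=0, p5=0, p6=1}.
                  branch 1.2.1.2.2 (add ¬p6, p2):
                    × closes — contains both p6 and ¬p6.
          branch 1.2.2 (add ¬(¬p3 ∧ p3)):
            (¬p6 ↔ ¬p3): β-rule — branch into ¬p6, ¬p3  //  ¬¬p6, ¬¬p3.
              branch 1.2.2.1 (add ¬p6, ¬p3):
                ¬(p6 ↔ p2): β-rule — branch into p6, ¬p2  //  ¬p6, p2.
                  branch 1.2.2.1.1 (add p6, ¬p2):
                    × closes — contains both p6 and ¬p6.
                  branch 1.2.2.1.2 (add ¬p6, p2):
                    ¬(¬p3 ∧ p3): β-rule — branch into ¬¬p3  //  ¬p3.
                      branch 1.2.2.1.2.1 (add ¬¬p3):
                        × closes — contains both p3 and ¬p3.
                      branch 1.2.2.1.2.2 (add ¬p3):
                        ○ open, literals {p2=1, p3=0, p4=0, p6=0}.
              branch 1.2.2.2 (add ¬¬p6, ¬¬p3):
                ¬(p6 ↔ p2): β-rule — branch into p6, ¬p2  //  ¬p6, p2.
                  branch 1.2.2.2.1 (add p6, ¬p2):
                    ¬(¬p3 ∧ p3): β-rule — branch into ¬¬p3  //  ¬p3.
                      branch 1.2.2.2.1.1 (add ¬¬p3):
                        ○ open, literals {p2=0, p3=1, p4=0, p6=1}.
                      branch 1.2.2.2.1.2 (add ¬p3):
                        × closes — contains both p3 and ¬p3.
                  branch 1.2.2.2.2 (add ¬p6, p2):
                    × closes — contains both p6 and ¬p6.
  branch 2 (add (p6 ∧ (p3 → (p1 ∧ p6)))):
    (p6 ∧ (p3 → (p1 ∧ p6))): α-rule — add p6, (p3 → (p1 ∧ p6)).
    (p3 → (p1 ∧ p6)): β-rule — branch into ¬p3  //  (p1 ∧ p6).
      branch 2.1 (add ¬p3):
        ○ open, literals {p3=0, p6=1}.
      branch 2.2 (add (p1 ∧ p6)):
        (p1 ∧ p6): α-rule — add p1, p6.
        ○ open, literals {p1=1, p6=1}.
6 branches closed, 9 open.
Each open branch fixes some atoms; the unmentioned ones are free. Counting distinct full assignments: branch {p4=0, p5=0} (p1, p2, p3, p6) contributes 16 new; branch {p3=1, p4=0} (p1, p2, p5, p6) contributes 8 new; branch {p3=0, p4=0} (p1, p2, p5, p6) contributes 8 new; branch {p2=1, p3=0, p4=0, p5=0, p6=0} (p1) contributes 0 new; branch {p2=0, p3=1, p4=0, p5=0, p6=1} (p1) contributes 0 new; branch {p2=1, p3=0, p4=0, p6=0} (p1, p5) contributes 0 new; branch {p2=0, p3=1, p4=0, p6=1} (p1, p5) contributes 0 new; branch {p3=0, p6=1} (p1, p2, p4, p5) contributes 8 new; branch {p1=1, p6=1} (p2, p3, p4, p5) contributes 4 new. Total: 44.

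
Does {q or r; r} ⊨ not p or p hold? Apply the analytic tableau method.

Yes

Initial set: {(q or r); r; not (not p or p)}.
not (not p or p): α-rule — add not not p, not p.
× closes — contains both p and not p.
All 1 branch closes.
Every branch closed, so the premises entail the conclusion.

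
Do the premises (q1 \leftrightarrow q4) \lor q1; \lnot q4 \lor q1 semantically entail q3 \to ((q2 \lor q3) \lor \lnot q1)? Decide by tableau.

Yes

Initial set: {((q1 \leftrightarrow q4) \lor q1); (\lnot q4 \lor q1); \lnot (q3 \to ((q2 \lor q3) \lor \lnot q1))}.
\lnot (q3 \to ((q2 \lor q3) \lor \lnot q1)): α-rule — add q3, \lnot ((q2 \lor q3) \lor \lnot q1).
\lnot ((q2 \lor q3) \lor \lnot q1): α-rule — add \lnot (q2 \lor q3), \lnot \lnot q1.
\lnot (q2 \lor q3): α-rule — add \lnot q2, \lnot q3.
× closes — contains both q3 and \lnot q3.
All 1 branch closes.
Every branch closed, so the premises entail the conclusion.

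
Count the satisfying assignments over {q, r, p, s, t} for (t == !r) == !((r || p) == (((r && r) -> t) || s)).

Initial set: {T ((t == !r) == !((r || p) == (((r && r) -> t) || s)))}.
T ((t == !r) == !((r || p) == (((r && r) -> t) || s))): β-rule — branch into T (t == !r), T !((r || p) == (((r && r) -> t) || s))  //  F (t == !r), F !((r || p) == (((r && r) -> t) || s)).
  branch 1 (add T (t == !r), T !((r || p) == (((r && r) -> t) || s))):
    T (t == !r): β-rule — branch into T t, T !r  //  F t, F !r.
      branch 1.1 (add T t, T !r):
        T !((r || p) == (((r && r) -> t) || s)): β-rule — branch into T (r || p), F (((r && r) -> t) || s)  //  F (r || p), T (((r && r) -> t) || s).
          branch 1.1.1 (add T (r || p), F (((r && r) -> t) || s)):
            F (((r && r) -> t) || s): α-rule — add F ((r && r) -> t), F s.
            F ((r && r) -> t): α-rule — add T (r && r), F t.
            × closes — contains both t and !t.
          branch 1.1.2 (add F (r || p), T (((r && r) -> t) || s)):
            F (r || p): α-rule — add F r, F p.
            T (((r && r) -> t) || s): β-rule — branch into T ((r && r) -> t)  //  T s.
              branch 1.1.2.1 (add T ((r && r) -> t)):
                T ((r && r) -> t): β-rule — branch into F (r && r)  //  T t.
                  branch 1.1.2.1.1 (add F (r && r)):
                    F (r && r): β-rule — branch into F r  //  F r.
                      branch 1.1.2.1.1.1 (add F r):
                        ○ open, literals {p=0, r=0, t=1}.
                      branch 1.1.2.1.1.2 (add F r):
                        ○ open, literals {p=0, r=0, t=1}.
                  branch 1.1.2.1.2 (add T t):
                    ○ open, literals {p=0, r=0, t=1}.
              branch 1.1.2.2 (add T s):
                ○ open, literals {p=0, r=0, s=1, t=1}.
      branch 1.2 (add F t, F !r):
        T !((r || p) == (((r && r) -> t) || s)): β-rule — branch into T (r || p), F (((r && r) -> t) || s)  //  F (r || p), T (((r && r) -> t) || s).
          branch 1.2.1 (add T (r || p), F (((r && r) -> t) || s)):
            F (((r && r) -> t) || s): α-rule — add F ((r && r) -> t), F s.
            F ((r && r) -> t): α-rule — add T (r && r), F t.
            T (r && r): α-rule — add T r, T r.
            T (r || p): β-rule — branch into T r  //  T p.
              branch 1.2.1.1 (add T r):
                ○ open, literals {r=1, s=0, t=0}.
              branch 1.2.1.2 (add T p):
                ○ open, literals {p=1, r=1, s=0, t=0}.
          branch 1.2.2 (add F (r || p), T (((r && r) -> t) || s)):
            F (r || p): α-rule — add F r, F p.
            × closes — contains both r and !r.
  branch 2 (add F (t == !r), F !((r || p) == (((r && r) -> t) || s))):
    F (t == !r): β-rule — branch into T t, F !r  //  F t, T !r.
      branch 2.1 (add T t, F !r):
        F !((r || p) == (((r && r) -> t) || s)): β-rule — branch into T (r || p), T (((r && r) -> t) || s)  //  F (r || p), F (((r && r) -> t) || s).
          branch 2.1.1 (add T (r || p), T (((r && r) -> t) || s)):
            T (r || p): β-rule — branch into T r  //  T p.
              branch 2.1.1.1 (add T r):
                T (((r && r) -> t) || s): β-rule — branch into T ((r && r) -> t)  //  T s.
                  branch 2.1.1.1.1 (add T ((r && r) -> t)):
                    T ((r && r) -> t): β-rule — branch into F (r && r)  //  T t.
                      branch 2.1.1.1.1.1 (add F (r && r)):
                        F (r && r): β-rule — branch into F r  //  F r.
                          branch 2.1.1.1.1.1.1 (add F r):
                            × closes — contains both r and !r.
                          branch 2.1.1.1.1.1.2 (add F r):
                            × closes — contains both r and !r.
                      branch 2.1.1.1.1.2 (add T t):
                        ○ open, literals {r=1, t=1}.
                  branch 2.1.1.1.2 (add T s):
                    ○ open, literals {r=1, s=1, t=1}.
              branch 2.1.1.2 (add T p):
                T (((r && r) -> t) || s): β-rule — branch into T ((r && r) -> t)  //  T s.
                  branch 2.1.1.2.1 (add T ((r && r) -> t)):
                    T ((r && r) -> t): β-rule — branch into F (r && r)  //  T t.
                      branch 2.1.1.2.1.1 (add F (r && r)):
                        F (r && r): β-rule — branch into F r  //  F r.
                          branch 2.1.1.2.1.1.1 (add F r):
                            × closes — contains both r and !r.
                          branch 2.1.1.2.1.1.2 (add F r):
                            × closes — contains both r and !r.
                      branch 2.1.1.2.1.2 (add T t):
                        ○ open, literals {p=1, r=1, t=1}.
                  branch 2.1.1.2.2 (add T s):
                    ○ open, literals {p=1, r=1, s=1, t=1}.
          branch 2.1.2 (add F (r || p), F (((r && r) -> t) || s)):
            F (r || p): α-rule — add F r, F p.
            × closes — contains both r and !r.
      branch 2.2 (add F t, T !r):
        F !((r || p) == (((r && r) -> t) || s)): β-rule — branch into T (r || p), T (((r && r) -> t) || s)  //  F (r || p), F (((r && r) -> t) || s).
          branch 2.2.1 (add T (r || p), T (((r && r) -> t) || s)):
            T (r || p): β-rule — branch into T r  //  T p.
              branch 2.2.1.1 (add T r):
                × closes — contains both r and !r.
              branch 2.2.1.2 (add T p):
                T (((r && r) -> t) || s): β-rule — branch into T ((r && r) -> t)  //  T s.
                  branch 2.2.1.2.1 (add T ((r && r) -> t)):
                    T ((r && r) -> t): β-rule — branch into F (r && r)  //  T t.
                      branch 2.2.1.2.1.1 (add F (r && r)):
                        F (r && r): β-rule — branch into F r  //  F r.
                          branch 2.2.1.2.1.1.1 (add F r):
                            ○ open, literals {p=1, r=0, t=0}.
                          branch 2.2.1.2.1.1.2 (add F r):
                            ○ open, literals {p=1, r=0, t=0}.
                      branch 2.2.1.2.1.2 (add T t):
                        × closes — contains both t and !t.
                  branch 2.2.1.2.2 (add T s):
                    ○ open, literals {p=1, r=0, s=1, t=0}.
          branch 2.2.2 (add F (r || p), F (((r && r) -> t) || s)):
            F (r || p): α-rule — add F r, F p.
            F (((r && r) -> t) || s): α-rule — add F ((r && r) -> t), F s.
            F ((r && r) -> t): α-rule — add T (r && r), F t.
            T (r && r): α-rule — add T r, T r.
            × closes — contains both r and !r.
10 branches closed, 13 open.
Each open branch fixes some atoms; the unmentioned ones are free. Counting distinct full assignments: branch {p=0, r=0, t=1} (q, s) contributes 4 new; branch {p=0, r=0, t=1} (q, s) contributes 0 new; branch {p=0, r=0, t=1} (q, s) contributes 0 new; branch {p=0, r=0, s=1, t=1} (q) contributes 0 new; branch {r=1, s=0, t=0} (q, p) contributes 4 new; branch {p=1, r=1, s=0, t=0} (q) contributes 0 new; branch {r=1, t=1} (q, p, s) contributes 8 new; branch {r=1, s=1, t=1} (q, p) contributes 0 new; branch {p=1, r=1, t=1} (q, s) contributes 0 new; branch {p=1, r=1, s=1, t=1} (q) contributes 0 new; branch {p=1, r=0, t=0} (q, s) contributes 4 new; branch {p=1, r=0, t=0} (q, s) contributes 0 new; branch {p=1, r=0, s=1, t=0} (q) contributes 0 new. Total: 20.

20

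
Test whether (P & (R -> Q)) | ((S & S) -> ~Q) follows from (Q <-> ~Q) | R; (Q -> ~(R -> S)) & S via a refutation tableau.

Initial set: {((Q <-> ~Q) | R); ((Q -> ~(R -> S)) & S); ~((P & (R -> Q)) | ((S & S) -> ~Q))}.
((Q -> ~(R -> S)) & S): α-rule — add (Q -> ~(R -> S)), S.
~((P & (R -> Q)) | ((S & S) -> ~Q)): α-rule — add ~(P & (R -> Q)), ~((S & S) -> ~Q).
~((S & S) -> ~Q): α-rule — add (S & S), ~~Q.
(S & S): α-rule — add S, S.
((Q <-> ~Q) | R): β-rule — branch into (Q <-> ~Q)  //  R.
  branch 1 (add (Q <-> ~Q)):
    (Q -> ~(R -> S)): β-rule — branch into ~Q  //  ~(R -> S).
      branch 1.1 (add ~Q):
        × closes — contains both Q and ~Q.
      branch 1.2 (add ~(R -> S)):
        ~(R -> S): α-rule — add R, ~S.
        × closes — contains both S and ~S.
  branch 2 (add R):
    (Q -> ~(R -> S)): β-rule — branch into ~Q  //  ~(R -> S).
      branch 2.1 (add ~Q):
        × closes — contains both Q and ~Q.
      branch 2.2 (add ~(R -> S)):
        ~(R -> S): α-rule — add R, ~S.
        × closes — contains both S and ~S.
All 4 branches close.
Every branch closed, so the premises entail the conclusion.

Yes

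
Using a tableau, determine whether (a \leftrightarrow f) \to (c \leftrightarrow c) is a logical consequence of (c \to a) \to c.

Yes

Initial set: {((c \to a) \to c); \lnot ((a \leftrightarrow f) \to (c \leftrightarrow c))}.
\lnot ((a \leftrightarrow f) \to (c \leftrightarrow c)): α-rule — add (a \leftrightarrow f), \lnot (c \leftrightarrow c).
((c \to a) \to c): β-rule — branch into \lnot (c \to a)  //  c.
  branch 1 (add \lnot (c \to a)):
    \lnot (c \to a): α-rule — add c, \lnot a.
    (a \leftrightarrow f): β-rule — branch into a, f  //  \lnot a, \lnot f.
      branch 1.1 (add a, f):
        × closes — contains both a and \lnot a.
      branch 1.2 (add \lnot a, \lnot f):
        \lnot (c \leftrightarrow c): β-rule — branch into c, \lnot c  //  \lnot c, c.
          branch 1.2.1 (add c, \lnot c):
            × closes — contains both c and \lnot c.
          branch 1.2.2 (add \lnot c, c):
            × closes — contains both c and \lnot c.
  branch 2 (add c):
    (a \leftrightarrow f): β-rule — branch into a, f  //  \lnot a, \lnot f.
      branch 2.1 (add a, f):
        \lnot (c \leftrightarrow c): β-rule — branch into c, \lnot c  //  \lnot c, c.
          branch 2.1.1 (add c, \lnot c):
            × closes — contains both c and \lnot c.
          branch 2.1.2 (add \lnot c, c):
            × closes — contains both c and \lnot c.
      branch 2.2 (add \lnot a, \lnot f):
        \lnot (c \leftrightarrow c): β-rule — branch into c, \lnot c  //  \lnot c, c.
          branch 2.2.1 (add c, \lnot c):
            × closes — contains both c and \lnot c.
          branch 2.2.2 (add \lnot c, c):
            × closes — contains both c and \lnot c.
All 7 branches close.
Every branch closed, so the premises entail the conclusion.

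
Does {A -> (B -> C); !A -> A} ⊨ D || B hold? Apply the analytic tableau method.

No

Initial set: {(A -> (B -> C)); (!A -> A); !(D || B)}.
!(D || B): α-rule — add !D, !B.
(A -> (B -> C)): β-rule — branch into !A  //  (B -> C).
  branch 1 (add !A):
    (!A -> A): β-rule — branch into !!A  //  A.
      branch 1.1 (add !!A):
        × closes — contains both A and !A.
      branch 1.2 (add A):
        × closes — contains both A and !A.
  branch 2 (add (B -> C)):
    (!A -> A): β-rule — branch into !!A  //  A.
      branch 2.1 (add !!A):
        (B -> C): β-rule — branch into !B  //  C.
          branch 2.1.1 (add !B):
            ○ open, literals {A=true, B=false, D=false}.
          branch 2.1.2 (add C):
            ○ open, literals {A=true, B=false, C=true, D=false}.
      branch 2.2 (add A):
        (B -> C): β-rule — branch into !B  //  C.
          branch 2.2.1 (add !B):
            ○ open, literals {A=true, B=false, D=false}.
          branch 2.2.2 (add C):
            ○ open, literals {A=true, B=false, C=true, D=false}.
2 branches closed, 4 open.
An open branch gives a countermodel: A=true, B=false, D=false (unmentioned atoms arbitrary); the premises hold there but the conclusion fails.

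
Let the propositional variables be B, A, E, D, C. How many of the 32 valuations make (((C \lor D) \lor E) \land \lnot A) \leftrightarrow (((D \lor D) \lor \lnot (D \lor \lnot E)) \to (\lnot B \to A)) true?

Initial set: {((((C \lor D) \lor E) \land \lnot A) \leftrightarrow (((D \lor D) \lor \lnot (D \lor \lnot E)) \to (\lnot B \to A)))}.
((((C \lor D) \lor E) \land \lnot A) \leftrightarrow (((D \lor D) \lor \lnot (D \lor \lnot E)) \to (\lnot B \to A))): β-rule — branch into (((C \lor D) \lor E) \land \lnot A), (((D \lor D) \lor \lnot (D \lor \lnot E)) \to (\lnot B \to A))  //  \lnot (((C \lor D) \lor E) \land \lnot A), \lnot (((D \lor D) \lor \lnot (D \lor \lnot E)) \to (\lnot B \to A)).
  branch 1 (add (((C \lor D) \lor E) \land \lnot A), (((D \lor D) \lor \lnot (D \lor \lnot E)) \to (\lnot B \to A))):
    (((C \lor D) \lor E) \land \lnot A): α-rule — add ((C \lor D) \lor E), \lnot A.
    (((D \lor D) \lor \lnot (D \lor \lnot E)) \to (\lnot B \to A)): β-rule — branch into \lnot ((D \lor D) \lor \lnot (D \lor \lnot E))  //  (\lnot B \to A).
      branch 1.1 (add \lnot ((D \lor D) \lor \lnot (D \lor \lnot E))):
        \lnot ((D \lor D) \lor \lnot (D \lor \lnot E)): α-rule — add \lnot (D \lor D), \lnot \lnot (D \lor \lnot E).
        \lnot (D \lor D): α-rule — add \lnot D, \lnot D.
        ((C \lor D) \lor E): β-rule — branch into (C \lor D)  //  E.
          branch 1.1.1 (add (C \lor D)):
            \lnot \lnot (D \lor \lnot E): β-rule — branch into D  //  \lnot E.
              branch 1.1.1.1 (add D):
                × closes — contains both D and \lnot D.
              branch 1.1.1.2 (add \lnot E):
                (C \lor D): β-rule — branch into C  //  D.
                  branch 1.1.1.2.1 (add C):
                    ○ open, literals {A=F, C=T, D=F, E=F}.
                  branch 1.1.1.2.2 (add D):
                    × closes — contains both D and \lnot D.
          branch 1.1.2 (add E):
            \lnot \lnot (D \lor \lnot E): β-rule — branch into D  //  \lnot E.
              branch 1.1.2.1 (add D):
                × closes — contains both D and \lnot D.
              branch 1.1.2.2 (add \lnot E):
                × closes — contains both E and \lnot E.
      branch 1.2 (add (\lnot B \to A)):
        ((C \lor D) \lor E): β-rule — branch into (C \lor D)  //  E.
          branch 1.2.1 (add (C \lor D)):
            (\lnot B \to A): β-rule — branch into \lnot \lnot B  //  A.
              branch 1.2.1.1 (add \lnot \lnot B):
                (C \lor D): β-rule — branch into C  //  D.
                  branch 1.2.1.1.1 (add C):
                    ○ open, literals {A=F, B=T, C=T}.
                  branch 1.2.1.1.2 (add D):
                    ○ open, literals {A=F, B=T, D=T}.
              branch 1.2.1.2 (add A):
                × closes — contains both A and \lnot A.
          branch 1.2.2 (add E):
            (\lnot B \to A): β-rule — branch into \lnot \lnot B  //  A.
              branch 1.2.2.1 (add \lnot \lnot B):
                ○ open, literals {A=F, B=T, E=T}.
              branch 1.2.2.2 (add A):
                × closes — contains both A and \lnot A.
  branch 2 (add \lnot (((C \lor D) \lor E) \land \lnot A), \lnot (((D \lor D) \lor \lnot (D \lor \lnot E)) \to (\lnot B \to A))):
    \lnot (((D \lor D) \lor \lnot (D \lor \lnot E)) \to (\lnot B \to A)): α-rule — add ((D \lor D) \lor \lnot (D \lor \lnot E)), \lnot (\lnot B \to A).
    \lnot (\lnot B \to A): α-rule — add \lnot B, \lnot A.
    \lnot (((C \lor D) \lor E) \land \lnot A): β-rule — branch into \lnot ((C \lor D) \lor E)  //  \lnot \lnot A.
      branch 2.1 (add \lnot ((C \lor D) \lor E)):
        \lnot ((C \lor D) \lor E): α-rule — add \lnot (C \lor D), \lnot E.
        \lnot (C \lor D): α-rule — add \lnot C, \lnot D.
        ((D \lor D) \lor \lnot (D \lor \lnot E)): β-rule — branch into (D \lor D)  //  \lnot (D \lor \lnot E).
          branch 2.1.1 (add (D \lor D)):
            (D \lor D): β-rule — branch into D  //  D.
              branch 2.1.1.1 (add D):
                × closes — contains both D and \lnot D.
              branch 2.1.1.2 (add D):
                × closes — contains both D and \lnot D.
          branch 2.1.2 (add \lnot (D \lor \lnot E)):
            \lnot (D \lor \lnot E): α-rule — add \lnot D, \lnot \lnot E.
            × closes — contains both E and \lnot E.
      branch 2.2 (add \lnot \lnot A):
        × closes — contains both A and \lnot A.
10 branches closed, 4 open.
Each open branch fixes some atoms; the unmentioned ones are free. Counting distinct full assignments: branch {A=F, C=T, D=F, E=F} (B) contributes 2 new; branch {A=F, B=T, C=T} (E, D) contributes 3 new; branch {A=F, B=T, D=T} (E, C) contributes 2 new; branch {A=F, B=T, E=T} (D, C) contributes 1 new. Total: 8.

8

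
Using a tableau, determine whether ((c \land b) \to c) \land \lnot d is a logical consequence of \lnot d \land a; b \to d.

Yes

Initial set: {(\lnot d \land a); (b \to d); \lnot (((c \land b) \to c) \land \lnot d)}.
(\lnot d \land a): α-rule — add \lnot d, a.
(b \to d): β-rule — branch into \lnot b  //  d.
  branch 1 (add \lnot b):
    \lnot (((c \land b) \to c) \land \lnot d): β-rule — branch into \lnot ((c \land b) \to c)  //  \lnot \lnot d.
      branch 1.1 (add \lnot ((c \land b) \to c)):
        \lnot ((c \land b) \to c): α-rule — add (c \land b), \lnot c.
        (c \land b): α-rule — add c, b.
        × closes — contains both c and \lnot c.
      branch 1.2 (add \lnot \lnot d):
        × closes — contains both d and \lnot d.
  branch 2 (add d):
    × closes — contains both d and \lnot d.
All 3 branches close.
Every branch closed, so the premises entail the conclusion.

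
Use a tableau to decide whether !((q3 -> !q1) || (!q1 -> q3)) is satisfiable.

Unsatisfiable

Initial set: {T !((q3 -> !q1) || (!q1 -> q3))}.
T !((q3 -> !q1) || (!q1 -> q3)): α-rule — add F (q3 -> !q1), F (!q1 -> q3).
F (q3 -> !q1): α-rule — add T q3, F !q1.
F (!q1 -> q3): α-rule — add T !q1, F q3.
× closes — contains both q1 and !q1.
All 1 branch closes.
Every branch closed; the formula is unsatisfiable.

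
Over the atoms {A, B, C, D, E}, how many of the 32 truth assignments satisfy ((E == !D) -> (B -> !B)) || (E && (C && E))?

26

Initial set: {(((E == !D) -> (B -> !B)) || (E && (C && E)))}.
(((E == !D) -> (B -> !B)) || (E && (C && E))): β-rule — branch into ((E == !D) -> (B -> !B))  //  (E && (C && E)).
  branch 1 (add ((E == !D) -> (B -> !B))):
    ((E == !D) -> (B -> !B)): β-rule — branch into !(E == !D)  //  (B -> !B).
      branch 1.1 (add !(E == !D)):
        !(E == !D): β-rule — branch into E, !!D  //  !E, !D.
          branch 1.1.1 (add E, !!D):
            ○ open, literals {D=true, E=true}.
          branch 1.1.2 (add !E, !D):
            ○ open, literals {D=false, E=false}.
      branch 1.2 (add (B -> !B)):
        (B -> !B): β-rule — branch into !B  //  !B.
          branch 1.2.1 (add !B):
            ○ open, literals {B=false}.
          branch 1.2.2 (add !B):
            ○ open, literals {B=false}.
  branch 2 (add (E && (C && E))):
    (E && (C && E)): α-rule — add E, (C && E).
    (C && E): α-rule — add C, E.
    ○ open, literals {C=true, E=true}.
0 branches closed, 5 open.
Each open branch fixes some atoms; the unmentioned ones are free. Counting distinct full assignments: branch {D=true, E=true} (A, B, C) contributes 8 new; branch {D=false, E=false} (A, B, C) contributes 8 new; branch {B=false} (A, C, D, E) contributes 8 new; branch {B=false} (A, C, D, E) contributes 0 new; branch {C=true, E=true} (A, B, D) contributes 2 new. Total: 26.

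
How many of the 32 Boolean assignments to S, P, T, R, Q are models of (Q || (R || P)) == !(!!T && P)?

Initial set: {T ((Q || (R || P)) == !(!!T && P))}.
T ((Q || (R || P)) == !(!!T && P)): β-rule — branch into T (Q || (R || P)), T !(!!T && P)  //  F (Q || (R || P)), F !(!!T && P).
  branch 1 (add T (Q || (R || P)), T !(!!T && P)):
    T (Q || (R || P)): β-rule — branch into T Q  //  T (R || P).
      branch 1.1 (add T Q):
        T !(!!T && P): β-rule — branch into F !!T  //  F P.
          branch 1.1.1 (add F !!T):
            F !!T: drop double negation, giving F T.
            ○ open, literals {Q=true, T=false}.
          branch 1.1.2 (add F P):
            ○ open, literals {P=false, Q=true}.
      branch 1.2 (add T (R || P)):
        T !(!!T && P): β-rule — branch into F !!T  //  F P.
          branch 1.2.1 (add F !!T):
            F !!T: drop double negation, giving F T.
            T (R || P): β-rule — branch into T R  //  T P.
              branch 1.2.1.1 (add T R):
                ○ open, literals {R=true, T=false}.
              branch 1.2.1.2 (add T P):
                ○ open, literals {P=true, T=false}.
          branch 1.2.2 (add F P):
            T (R || P): β-rule — branch into T R  //  T P.
              branch 1.2.2.1 (add T R):
                ○ open, literals {P=false, R=true}.
              branch 1.2.2.2 (add T P):
                × closes — contains both P and !P.
  branch 2 (add F (Q || (R || P)), F !(!!T && P)):
    F (Q || (R || P)): α-rule — add F Q, F (R || P).
    F !(!!T && P): α-rule — add T !!T, T P.
    F (R || P): α-rule — add F R, F P.
    × closes — contains both P and !P.
2 branches closed, 5 open.
Each open branch fixes some atoms; the unmentioned ones are free. Counting distinct full assignments: branch {Q=true, T=false} (S, P, R) contributes 8 new; branch {P=false, Q=true} (S, T, R) contributes 4 new; branch {R=true, T=false} (S, P, Q) contributes 4 new; branch {P=true, T=false} (S, R, Q) contributes 2 new; branch {P=false, R=true} (S, T, Q) contributes 2 new. Total: 20.

20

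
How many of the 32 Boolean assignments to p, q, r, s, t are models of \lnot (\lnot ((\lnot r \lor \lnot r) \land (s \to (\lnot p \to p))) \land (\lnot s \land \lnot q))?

28

Initial set: {T \lnot (\lnot ((\lnot r \lor \lnot r) \land (s \to (\lnot p \to p))) \land (\lnot s \land \lnot q))}.
T \lnot (\lnot ((\lnot r \lor \lnot r) \land (s \to (\lnot p \to p))) \land (\lnot s \land \lnot q)): β-rule — branch into F \lnot ((\lnot r \lor \lnot r) \land (s \to (\lnot p \to p)))  //  F (\lnot s \land \lnot q).
  branch 1 (add F \lnot ((\lnot r \lor \lnot r) \land (s \to (\lnot p \to p)))):
    F \lnot ((\lnot r \lor \lnot r) \land (s \to (\lnot p \to p))): α-rule — add T (\lnot r \lor \lnot r), T (s \to (\lnot p \to p)).
    T (\lnot r \lor \lnot r): β-rule — branch into T \lnot r  //  T \lnot r.
      branch 1.1 (add T \lnot r):
        T (s \to (\lnot p \to p)): β-rule — branch into F s  //  T (\lnot p \to p).
          branch 1.1.1 (add F s):
            ○ open, literals {r=false, s=false}.
          branch 1.1.2 (add T (\lnot p \to p)):
            T (\lnot p \to p): β-rule — branch into F \lnot p  //  T p.
              branch 1.1.2.1 (add F \lnot p):
                ○ open, literals {p=true, r=false}.
              branch 1.1.2.2 (add T p):
                ○ open, literals {p=true, r=false}.
      branch 1.2 (add T \lnot r):
        T (s \to (\lnot p \to p)): β-rule — branch into F s  //  T (\lnot p \to p).
          branch 1.2.1 (add F s):
            ○ open, literals {r=false, s=false}.
          branch 1.2.2 (add T (\lnot p \to p)):
            T (\lnot p \to p): β-rule — branch into F \lnot p  //  T p.
              branch 1.2.2.1 (add F \lnot p):
                ○ open, literals {p=true, r=false}.
              branch 1.2.2.2 (add T p):
                ○ open, literals {p=true, r=false}.
  branch 2 (add F (\lnot s \land \lnot q)):
    F (\lnot s \land \lnot q): β-rule — branch into F \lnot s  //  F \lnot q.
      branch 2.1 (add F \lnot s):
        ○ open, literals {s=true}.
      branch 2.2 (add F \lnot q):
        ○ open, literals {q=true}.
0 branches closed, 8 open.
Each open branch fixes some atoms; the unmentioned ones are free. Counting distinct full assignments: branch {r=false, s=false} (p, q, t) contributes 8 new; branch {p=true, r=false} (q, s, t) contributes 4 new; branch {p=true, r=false} (q, s, t) contributes 0 new; branch {r=false, s=false} (p, q, t) contributes 0 new; branch {p=true, r=false} (q, s, t) contributes 0 new; branch {p=true, r=false} (q, s, t) contributes 0 new; branch {s=true} (p, q, r, t) contributes 12 new; branch {q=true} (p, r, s, t) contributes 4 new. Total: 28.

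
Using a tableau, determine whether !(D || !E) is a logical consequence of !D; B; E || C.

Initial set: {!D; B; (E || C); !!(D || !E)}.
(E || C): β-rule — branch into E  //  C.
  branch 1 (add E):
    !!(D || !E): β-rule — branch into D  //  !E.
      branch 1.1 (add D):
        × closes — contains both D and !D.
      branch 1.2 (add !E):
        × closes — contains both E and !E.
  branch 2 (add C):
    !!(D || !E): β-rule — branch into D  //  !E.
      branch 2.1 (add D):
        × closes — contains both D and !D.
      branch 2.2 (add !E):
        ○ open, literals {B=T, C=T, D=F, E=F}.
3 branches closed, 1 open.
An open branch gives a countermodel: B=T, C=T, D=F, E=F (unmentioned atoms arbitrary); the premises hold there but the conclusion fails.

No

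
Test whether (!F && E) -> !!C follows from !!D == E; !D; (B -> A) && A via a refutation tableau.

Initial set: {(!!D == E); !D; ((B -> A) && A); !((!F && E) -> !!C)}.
((B -> A) && A): α-rule — add (B -> A), A.
!((!F && E) -> !!C): α-rule — add (!F && E), !!!C.
(!F && E): α-rule — add !F, E.
!!!C: drop double negation, giving !C.
(!!D == E): β-rule — branch into !!D, E  //  !!!D, !E.
  branch 1 (add !!D, E):
    !!D: drop double negation, giving D.
    × closes — contains both D and !D.
  branch 2 (add !!!D, !E):
    × closes — contains both E and !E.
All 2 branches close.
Every branch closed, so the premises entail the conclusion.

Yes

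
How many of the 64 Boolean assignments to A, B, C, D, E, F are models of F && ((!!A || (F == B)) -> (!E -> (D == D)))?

32

Initial set: {(F && ((!!A || (F == B)) -> (!E -> (D == D))))}.
(F && ((!!A || (F == B)) -> (!E -> (D == D)))): α-rule — add F, ((!!A || (F == B)) -> (!E -> (D == D))).
((!!A || (F == B)) -> (!E -> (D == D))): β-rule — branch into !(!!A || (F == B))  //  (!E -> (D == D)).
  branch 1 (add !(!!A || (F == B))):
    !(!!A || (F == B)): α-rule — add !!!A, !(F == B).
    !!!A: drop double negation, giving !A.
    !(F == B): β-rule — branch into F, !B  //  !F, B.
      branch 1.1 (add F, !B):
        ○ open, literals {A=0, B=0, F=1}.
      branch 1.2 (add !F, B):
        × closes — contains both F and !F.
  branch 2 (add (!E -> (D == D))):
    (!E -> (D == D)): β-rule — branch into !!E  //  (D == D).
      branch 2.1 (add !!E):
        ○ open, literals {E=1, F=1}.
      branch 2.2 (add (D == D)):
        (D == D): β-rule — branch into D, D  //  !D, !D.
          branch 2.2.1 (add D, D):
            ○ open, literals {D=1, F=1}.
          branch 2.2.2 (add !D, !D):
            ○ open, literals {D=0, F=1}.
1 branch closed, 4 open.
Each open branch fixes some atoms; the unmentioned ones are free. Counting distinct full assignments: branch {A=0, B=0, F=1} (C, D, E) contributes 8 new; branch {E=1, F=1} (A, B, C, D) contributes 12 new; branch {D=1, F=1} (A, B, C, E) contributes 6 new; branch {D=0, F=1} (A, B, C, E) contributes 6 new. Total: 32.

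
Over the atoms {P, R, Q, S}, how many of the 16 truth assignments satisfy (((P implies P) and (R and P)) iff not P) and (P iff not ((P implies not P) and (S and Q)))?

4

Initial set: {((((P implies P) and (R and P)) iff not P) and (P iff not ((P implies not P) and (S and Q))))}.
((((P implies P) and (R and P)) iff not P) and (P iff not ((P implies not P) and (S and Q)))): α-rule — add (((P implies P) and (R and P)) iff not P), (P iff not ((P implies not P) and (S and Q))).
(((P implies P) and (R and P)) iff not P): β-rule — branch into ((P implies P) and (R and P)), not P  //  not ((P implies P) and (R and P)), not not P.
  branch 1 (add ((P implies P) and (R and P)), not P):
    ((P implies P) and (R and P)): α-rule — add (P implies P), (R and P).
    (R and P): α-rule — add R, P.
    × closes — contains both P and not P.
  branch 2 (add not ((P implies P) and (R and P)), not not P):
    (P iff not ((P implies not P) and (S and Q))): β-rule — branch into P, not ((P implies not P) and (S and Q))  //  not P, not not ((P implies not P) and (S and Q)).
      branch 2.1 (add P, not ((P implies not P) and (S and Q))):
        not ((P implies P) and (R and P)): β-rule — branch into not (P implies P)  //  not (R and P).
          branch 2.1.1 (add not (P implies P)):
            not (P implies P): α-rule — add P, not P.
            × closes — contains both P and not P.
          branch 2.1.2 (add not (R and P)):
            not ((P implies not P) and (S and Q)): β-rule — branch into not (P implies not P)  //  not (S and Q).
              branch 2.1.2.1 (add not (P implies not P)):
                not (P implies not P): α-rule — add P, not not P.
                not (R and P): β-rule — branch into not R  //  not P.
                  branch 2.1.2.1.1 (add not R):
                    ○ open, literals {P=1, R=0}.
                  branch 2.1.2.1.2 (add not P):
                    × closes — contains both P and not P.
              branch 2.1.2.2 (add not (S and Q)):
                not (R and P): β-rule — branch into not R  //  not P.
                  branch 2.1.2.2.1 (add not R):
                    not (S and Q): β-rule — branch into not S  //  not Q.
                      branch 2.1.2.2.1.1 (add not S):
                        ○ open, literals {P=1, R=0, S=0}.
                      branch 2.1.2.2.1.2 (add not Q):
                        ○ open, literals {P=1, Q=0, R=0}.
                  branch 2.1.2.2.2 (add not P):
                    × closes — contains both P and not P.
      branch 2.2 (add not P, not not ((P implies not P) and (S and Q))):
        × closes — contains both P and not P.
5 branches closed, 3 open.
Each open branch fixes some atoms; the unmentioned ones are free. Counting distinct full assignments: branch {P=1, R=0} (Q, S) contributes 4 new; branch {P=1, R=0, S=0} (Q) contributes 0 new; branch {P=1, Q=0, R=0} (S) contributes 0 new. Total: 4.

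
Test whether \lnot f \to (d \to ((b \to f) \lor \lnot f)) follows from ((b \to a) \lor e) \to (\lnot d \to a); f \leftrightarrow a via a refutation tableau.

Yes

Initial set: {(((b \to a) \lor e) \to (\lnot d \to a)); (f \leftrightarrow a); \lnot (\lnot f \to (d \to ((b \to f) \lor \lnot f)))}.
\lnot (\lnot f \to (d \to ((b \to f) \lor \lnot f))): α-rule — add \lnot f, \lnot (d \to ((b \to f) \lor \lnot f)).
\lnot (d \to ((b \to f) \lor \lnot f)): α-rule — add d, \lnot ((b \to f) \lor \lnot f).
\lnot ((b \to f) \lor \lnot f): α-rule — add \lnot (b \to f), \lnot \lnot f.
× closes — contains both f and \lnot f.
All 1 branch closes.
Every branch closed, so the premises entail the conclusion.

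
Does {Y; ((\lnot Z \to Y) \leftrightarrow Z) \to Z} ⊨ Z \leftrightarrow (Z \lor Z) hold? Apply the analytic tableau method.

Yes

Initial set: {Y; (((\lnot Z \to Y) \leftrightarrow Z) \to Z); \lnot (Z \leftrightarrow (Z \lor Z))}.
(((\lnot Z \to Y) \leftrightarrow Z) \to Z): β-rule — branch into \lnot ((\lnot Z \to Y) \leftrightarrow Z)  //  Z.
  branch 1 (add \lnot ((\lnot Z \to Y) \leftrightarrow Z)):
    \lnot (Z \leftrightarrow (Z \lor Z)): β-rule — branch into Z, \lnot (Z \lor Z)  //  \lnot Z, (Z \lor Z).
      branch 1.1 (add Z, \lnot (Z \lor Z)):
        \lnot (Z \lor Z): α-rule — add \lnot Z, \lnot Z.
        × closes — contains both Z and \lnot Z.
      branch 1.2 (add \lnot Z, (Z \lor Z)):
        \lnot ((\lnot Z \to Y) \leftrightarrow Z): β-rule — branch into (\lnot Z \to Y), \lnot Z  //  \lnot (\lnot Z \to Y), Z.
          branch 1.2.1 (add (\lnot Z \to Y), \lnot Z):
            (Z \lor Z): β-rule — branch into Z  //  Z.
              branch 1.2.1.1 (add Z):
                × closes — contains both Z and \lnot Z.
              branch 1.2.1.2 (add Z):
                × closes — contains both Z and \lnot Z.
          branch 1.2.2 (add \lnot (\lnot Z \to Y), Z):
            × closes — contains both Z and \lnot Z.
  branch 2 (add Z):
    \lnot (Z \leftrightarrow (Z \lor Z)): β-rule — branch into Z, \lnot (Z \lor Z)  //  \lnot Z, (Z \lor Z).
      branch 2.1 (add Z, \lnot (Z \lor Z)):
        \lnot (Z \lor Z): α-rule — add \lnot Z, \lnot Z.
        × closes — contains both Z and \lnot Z.
      branch 2.2 (add \lnot Z, (Z \lor Z)):
        × closes — contains both Z and \lnot Z.
All 6 branches close.
Every branch closed, so the premises entail the conclusion.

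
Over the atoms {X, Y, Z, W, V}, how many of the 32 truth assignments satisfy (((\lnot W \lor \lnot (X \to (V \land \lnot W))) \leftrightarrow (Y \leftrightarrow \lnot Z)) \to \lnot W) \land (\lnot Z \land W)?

4

Initial set: {((((\lnot W \lor \lnot (X \to (V \land \lnot W))) \leftrightarrow (Y \leftrightarrow \lnot Z)) \to \lnot W) \land (\lnot Z \land W))}.
((((\lnot W \lor \lnot (X \to (V \land \lnot W))) \leftrightarrow (Y \leftrightarrow \lnot Z)) \to \lnot W) \land (\lnot Z \land W)): α-rule — add (((\lnot W \lor \lnot (X \to (V \land \lnot W))) \leftrightarrow (Y \leftrightarrow \lnot Z)) \to \lnot W), (\lnot Z \land W).
(\lnot Z \land W): α-rule — add \lnot Z, W.
(((\lnot W \lor \lnot (X \to (V \land \lnot W))) \leftrightarrow (Y \leftrightarrow \lnot Z)) \to \lnot W): β-rule — branch into \lnot ((\lnot W \lor \lnot (X \to (V \land \lnot W))) \leftrightarrow (Y \leftrightarrow \lnot Z))  //  \lnot W.
  branch 1 (add \lnot ((\lnot W \lor \lnot (X \to (V \land \lnot W))) \leftrightarrow (Y \leftrightarrow \lnot Z))):
    \lnot ((\lnot W \lor \lnot (X \to (V \land \lnot W))) \leftrightarrow (Y \leftrightarrow \lnot Z)): β-rule — branch into (\lnot W \lor \lnot (X \to (V \land \lnot W))), \lnot (Y \leftrightarrow \lnot Z)  //  \lnot (\lnot W \lor \lnot (X \to (V \land \lnot W))), (Y \leftrightarrow \lnot Z).
      branch 1.1 (add (\lnot W \lor \lnot (X \to (V \land \lnot W))), \lnot (Y \leftrightarrow \lnot Z)):
        (\lnot W \lor \lnot (X \to (V \land \lnot W))): β-rule — branch into \lnot W  //  \lnot (X \to (V \land \lnot W)).
          branch 1.1.1 (add \lnot W):
            × closes — contains both W and \lnot W.
          branch 1.1.2 (add \lnot (X \to (V \land \lnot W))):
            \lnot (X \to (V \land \lnot W)): α-rule — add X, \lnot (V \land \lnot W).
            \lnot (Y \leftrightarrow \lnot Z): β-rule — branch into Y, \lnot \lnot Z  //  \lnot Y, \lnot Z.
              branch 1.1.2.1 (add Y, \lnot \lnot Z):
                × closes — contains both Z and \lnot Z.
              branch 1.1.2.2 (add \lnot Y, \lnot Z):
                \lnot (V \land \lnot W): β-rule — branch into \lnot V  //  \lnot \lnot W.
                  branch 1.1.2.2.1 (add \lnot V):
                    ○ open, literals {V=false, W=true, X=true, Y=false, Z=false}.
                  branch 1.1.2.2.2 (add \lnot \lnot W):
                    ○ open, literals {W=true, X=true, Y=false, Z=false}.
      branch 1.2 (add \lnot (\lnot W \lor \lnot (X \to (V \land \lnot W))), (Y \leftrightarrow \lnot Z)):
        \lnot (\lnot W \lor \lnot (X \to (V \land \lnot W))): α-rule — add \lnot \lnot W, \lnot \lnot (X \to (V \land \lnot W)).
        (Y \leftrightarrow \lnot Z): β-rule — branch into Y, \lnot Z  //  \lnot Y, \lnot \lnot Z.
          branch 1.2.1 (add Y, \lnot Z):
            \lnot \lnot (X \to (V \land \lnot W)): β-rule — branch into \lnot X  //  (V \land \lnot W).
              branch 1.2.1.1 (add \lnot X):
                ○ open, literals {W=true, X=false, Y=true, Z=false}.
              branch 1.2.1.2 (add (V \land \lnot W)):
                (V \land \lnot W): α-rule — add V, \lnot W.
                × closes — contains both W and \lnot W.
          branch 1.2.2 (add \lnot Y, \lnot \lnot Z):
            × closes — contains both Z and \lnot Z.
  branch 2 (add \lnot W):
    × closes — contains both W and \lnot W.
5 branches closed, 3 open.
Each open branch fixes some atoms; the unmentioned ones are free. Counting distinct full assignments: branch {V=false, W=true, X=true, Y=false, Z=false} (none free) contributes 1 new; branch {W=true, X=true, Y=false, Z=false} (V) contributes 1 new; branch {W=true, X=false, Y=true, Z=false} (V) contributes 2 new. Total: 4.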